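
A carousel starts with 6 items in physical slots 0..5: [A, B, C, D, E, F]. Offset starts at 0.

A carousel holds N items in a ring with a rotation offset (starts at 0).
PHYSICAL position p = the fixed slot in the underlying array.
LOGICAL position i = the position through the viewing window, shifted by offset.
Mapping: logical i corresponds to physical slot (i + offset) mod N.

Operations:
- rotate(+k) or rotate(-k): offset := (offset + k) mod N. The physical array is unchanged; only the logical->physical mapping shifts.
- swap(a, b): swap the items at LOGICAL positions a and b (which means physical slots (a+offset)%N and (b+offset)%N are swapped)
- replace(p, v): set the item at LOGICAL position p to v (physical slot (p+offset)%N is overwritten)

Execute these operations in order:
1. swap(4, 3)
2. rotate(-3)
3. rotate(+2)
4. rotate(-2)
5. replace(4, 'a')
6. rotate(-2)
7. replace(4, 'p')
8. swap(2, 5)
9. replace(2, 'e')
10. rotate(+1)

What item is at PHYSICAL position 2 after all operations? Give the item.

Answer: C

Derivation:
After op 1 (swap(4, 3)): offset=0, physical=[A,B,C,E,D,F], logical=[A,B,C,E,D,F]
After op 2 (rotate(-3)): offset=3, physical=[A,B,C,E,D,F], logical=[E,D,F,A,B,C]
After op 3 (rotate(+2)): offset=5, physical=[A,B,C,E,D,F], logical=[F,A,B,C,E,D]
After op 4 (rotate(-2)): offset=3, physical=[A,B,C,E,D,F], logical=[E,D,F,A,B,C]
After op 5 (replace(4, 'a')): offset=3, physical=[A,a,C,E,D,F], logical=[E,D,F,A,a,C]
After op 6 (rotate(-2)): offset=1, physical=[A,a,C,E,D,F], logical=[a,C,E,D,F,A]
After op 7 (replace(4, 'p')): offset=1, physical=[A,a,C,E,D,p], logical=[a,C,E,D,p,A]
After op 8 (swap(2, 5)): offset=1, physical=[E,a,C,A,D,p], logical=[a,C,A,D,p,E]
After op 9 (replace(2, 'e')): offset=1, physical=[E,a,C,e,D,p], logical=[a,C,e,D,p,E]
After op 10 (rotate(+1)): offset=2, physical=[E,a,C,e,D,p], logical=[C,e,D,p,E,a]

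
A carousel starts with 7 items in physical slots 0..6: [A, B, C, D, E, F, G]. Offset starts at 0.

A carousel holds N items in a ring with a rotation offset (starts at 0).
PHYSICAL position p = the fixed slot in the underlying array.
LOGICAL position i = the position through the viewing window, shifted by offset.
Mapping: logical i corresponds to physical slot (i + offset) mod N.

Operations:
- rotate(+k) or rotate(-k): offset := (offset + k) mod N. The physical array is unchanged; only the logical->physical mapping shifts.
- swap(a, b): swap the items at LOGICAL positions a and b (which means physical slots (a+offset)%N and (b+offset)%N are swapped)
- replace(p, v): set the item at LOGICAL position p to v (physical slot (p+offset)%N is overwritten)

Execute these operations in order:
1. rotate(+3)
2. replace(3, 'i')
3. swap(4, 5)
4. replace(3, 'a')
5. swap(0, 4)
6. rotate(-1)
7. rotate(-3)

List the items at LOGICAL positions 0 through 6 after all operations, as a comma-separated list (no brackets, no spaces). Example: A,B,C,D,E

Answer: a,D,A,C,B,E,F

Derivation:
After op 1 (rotate(+3)): offset=3, physical=[A,B,C,D,E,F,G], logical=[D,E,F,G,A,B,C]
After op 2 (replace(3, 'i')): offset=3, physical=[A,B,C,D,E,F,i], logical=[D,E,F,i,A,B,C]
After op 3 (swap(4, 5)): offset=3, physical=[B,A,C,D,E,F,i], logical=[D,E,F,i,B,A,C]
After op 4 (replace(3, 'a')): offset=3, physical=[B,A,C,D,E,F,a], logical=[D,E,F,a,B,A,C]
After op 5 (swap(0, 4)): offset=3, physical=[D,A,C,B,E,F,a], logical=[B,E,F,a,D,A,C]
After op 6 (rotate(-1)): offset=2, physical=[D,A,C,B,E,F,a], logical=[C,B,E,F,a,D,A]
After op 7 (rotate(-3)): offset=6, physical=[D,A,C,B,E,F,a], logical=[a,D,A,C,B,E,F]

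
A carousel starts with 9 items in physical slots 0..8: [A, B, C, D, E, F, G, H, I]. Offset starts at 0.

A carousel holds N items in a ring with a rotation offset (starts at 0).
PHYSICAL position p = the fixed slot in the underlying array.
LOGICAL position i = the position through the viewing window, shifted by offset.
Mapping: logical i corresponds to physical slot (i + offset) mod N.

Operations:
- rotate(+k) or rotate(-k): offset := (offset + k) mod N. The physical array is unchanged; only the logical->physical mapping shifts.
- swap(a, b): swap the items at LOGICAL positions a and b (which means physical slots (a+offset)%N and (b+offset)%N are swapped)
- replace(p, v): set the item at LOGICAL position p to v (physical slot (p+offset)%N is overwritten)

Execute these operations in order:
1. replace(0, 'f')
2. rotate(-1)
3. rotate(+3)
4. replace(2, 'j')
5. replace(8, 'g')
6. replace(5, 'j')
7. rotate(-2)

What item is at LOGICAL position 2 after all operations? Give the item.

After op 1 (replace(0, 'f')): offset=0, physical=[f,B,C,D,E,F,G,H,I], logical=[f,B,C,D,E,F,G,H,I]
After op 2 (rotate(-1)): offset=8, physical=[f,B,C,D,E,F,G,H,I], logical=[I,f,B,C,D,E,F,G,H]
After op 3 (rotate(+3)): offset=2, physical=[f,B,C,D,E,F,G,H,I], logical=[C,D,E,F,G,H,I,f,B]
After op 4 (replace(2, 'j')): offset=2, physical=[f,B,C,D,j,F,G,H,I], logical=[C,D,j,F,G,H,I,f,B]
After op 5 (replace(8, 'g')): offset=2, physical=[f,g,C,D,j,F,G,H,I], logical=[C,D,j,F,G,H,I,f,g]
After op 6 (replace(5, 'j')): offset=2, physical=[f,g,C,D,j,F,G,j,I], logical=[C,D,j,F,G,j,I,f,g]
After op 7 (rotate(-2)): offset=0, physical=[f,g,C,D,j,F,G,j,I], logical=[f,g,C,D,j,F,G,j,I]

Answer: C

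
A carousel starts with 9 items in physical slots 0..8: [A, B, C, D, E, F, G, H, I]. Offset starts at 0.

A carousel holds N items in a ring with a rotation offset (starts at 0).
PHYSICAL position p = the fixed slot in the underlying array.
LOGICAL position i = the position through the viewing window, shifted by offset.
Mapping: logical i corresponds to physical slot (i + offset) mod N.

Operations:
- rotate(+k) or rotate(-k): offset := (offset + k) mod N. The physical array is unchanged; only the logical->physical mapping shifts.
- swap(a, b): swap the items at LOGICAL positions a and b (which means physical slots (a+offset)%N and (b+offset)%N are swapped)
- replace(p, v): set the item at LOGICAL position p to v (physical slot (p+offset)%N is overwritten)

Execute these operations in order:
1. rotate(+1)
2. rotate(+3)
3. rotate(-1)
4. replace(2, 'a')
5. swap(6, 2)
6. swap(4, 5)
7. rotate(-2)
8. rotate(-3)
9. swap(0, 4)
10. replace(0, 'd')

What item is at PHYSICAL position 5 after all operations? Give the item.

After op 1 (rotate(+1)): offset=1, physical=[A,B,C,D,E,F,G,H,I], logical=[B,C,D,E,F,G,H,I,A]
After op 2 (rotate(+3)): offset=4, physical=[A,B,C,D,E,F,G,H,I], logical=[E,F,G,H,I,A,B,C,D]
After op 3 (rotate(-1)): offset=3, physical=[A,B,C,D,E,F,G,H,I], logical=[D,E,F,G,H,I,A,B,C]
After op 4 (replace(2, 'a')): offset=3, physical=[A,B,C,D,E,a,G,H,I], logical=[D,E,a,G,H,I,A,B,C]
After op 5 (swap(6, 2)): offset=3, physical=[a,B,C,D,E,A,G,H,I], logical=[D,E,A,G,H,I,a,B,C]
After op 6 (swap(4, 5)): offset=3, physical=[a,B,C,D,E,A,G,I,H], logical=[D,E,A,G,I,H,a,B,C]
After op 7 (rotate(-2)): offset=1, physical=[a,B,C,D,E,A,G,I,H], logical=[B,C,D,E,A,G,I,H,a]
After op 8 (rotate(-3)): offset=7, physical=[a,B,C,D,E,A,G,I,H], logical=[I,H,a,B,C,D,E,A,G]
After op 9 (swap(0, 4)): offset=7, physical=[a,B,I,D,E,A,G,C,H], logical=[C,H,a,B,I,D,E,A,G]
After op 10 (replace(0, 'd')): offset=7, physical=[a,B,I,D,E,A,G,d,H], logical=[d,H,a,B,I,D,E,A,G]

Answer: A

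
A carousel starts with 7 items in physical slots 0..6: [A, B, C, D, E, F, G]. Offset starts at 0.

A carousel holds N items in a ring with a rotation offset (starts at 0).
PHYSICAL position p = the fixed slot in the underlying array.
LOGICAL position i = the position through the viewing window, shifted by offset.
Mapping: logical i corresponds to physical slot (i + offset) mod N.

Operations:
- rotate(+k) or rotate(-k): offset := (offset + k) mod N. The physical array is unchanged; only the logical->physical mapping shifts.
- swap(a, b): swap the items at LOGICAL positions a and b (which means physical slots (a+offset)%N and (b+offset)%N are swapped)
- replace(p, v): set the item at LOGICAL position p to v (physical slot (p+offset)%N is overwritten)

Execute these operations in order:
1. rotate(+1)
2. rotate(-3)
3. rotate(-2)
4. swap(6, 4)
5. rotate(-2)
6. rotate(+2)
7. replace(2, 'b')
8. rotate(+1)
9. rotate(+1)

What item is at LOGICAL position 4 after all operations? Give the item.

Answer: A

Derivation:
After op 1 (rotate(+1)): offset=1, physical=[A,B,C,D,E,F,G], logical=[B,C,D,E,F,G,A]
After op 2 (rotate(-3)): offset=5, physical=[A,B,C,D,E,F,G], logical=[F,G,A,B,C,D,E]
After op 3 (rotate(-2)): offset=3, physical=[A,B,C,D,E,F,G], logical=[D,E,F,G,A,B,C]
After op 4 (swap(6, 4)): offset=3, physical=[C,B,A,D,E,F,G], logical=[D,E,F,G,C,B,A]
After op 5 (rotate(-2)): offset=1, physical=[C,B,A,D,E,F,G], logical=[B,A,D,E,F,G,C]
After op 6 (rotate(+2)): offset=3, physical=[C,B,A,D,E,F,G], logical=[D,E,F,G,C,B,A]
After op 7 (replace(2, 'b')): offset=3, physical=[C,B,A,D,E,b,G], logical=[D,E,b,G,C,B,A]
After op 8 (rotate(+1)): offset=4, physical=[C,B,A,D,E,b,G], logical=[E,b,G,C,B,A,D]
After op 9 (rotate(+1)): offset=5, physical=[C,B,A,D,E,b,G], logical=[b,G,C,B,A,D,E]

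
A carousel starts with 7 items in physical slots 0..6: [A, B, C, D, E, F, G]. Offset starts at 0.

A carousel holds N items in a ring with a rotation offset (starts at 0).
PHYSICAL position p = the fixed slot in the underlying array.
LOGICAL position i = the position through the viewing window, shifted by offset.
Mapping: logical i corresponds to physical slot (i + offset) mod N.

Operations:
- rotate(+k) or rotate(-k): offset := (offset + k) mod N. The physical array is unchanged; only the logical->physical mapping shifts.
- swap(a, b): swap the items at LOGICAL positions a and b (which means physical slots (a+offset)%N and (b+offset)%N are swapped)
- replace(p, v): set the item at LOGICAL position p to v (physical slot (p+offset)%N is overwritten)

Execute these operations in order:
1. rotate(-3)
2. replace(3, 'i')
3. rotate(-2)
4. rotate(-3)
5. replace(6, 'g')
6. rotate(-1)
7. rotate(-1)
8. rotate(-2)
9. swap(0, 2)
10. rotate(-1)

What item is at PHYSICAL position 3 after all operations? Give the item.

After op 1 (rotate(-3)): offset=4, physical=[A,B,C,D,E,F,G], logical=[E,F,G,A,B,C,D]
After op 2 (replace(3, 'i')): offset=4, physical=[i,B,C,D,E,F,G], logical=[E,F,G,i,B,C,D]
After op 3 (rotate(-2)): offset=2, physical=[i,B,C,D,E,F,G], logical=[C,D,E,F,G,i,B]
After op 4 (rotate(-3)): offset=6, physical=[i,B,C,D,E,F,G], logical=[G,i,B,C,D,E,F]
After op 5 (replace(6, 'g')): offset=6, physical=[i,B,C,D,E,g,G], logical=[G,i,B,C,D,E,g]
After op 6 (rotate(-1)): offset=5, physical=[i,B,C,D,E,g,G], logical=[g,G,i,B,C,D,E]
After op 7 (rotate(-1)): offset=4, physical=[i,B,C,D,E,g,G], logical=[E,g,G,i,B,C,D]
After op 8 (rotate(-2)): offset=2, physical=[i,B,C,D,E,g,G], logical=[C,D,E,g,G,i,B]
After op 9 (swap(0, 2)): offset=2, physical=[i,B,E,D,C,g,G], logical=[E,D,C,g,G,i,B]
After op 10 (rotate(-1)): offset=1, physical=[i,B,E,D,C,g,G], logical=[B,E,D,C,g,G,i]

Answer: D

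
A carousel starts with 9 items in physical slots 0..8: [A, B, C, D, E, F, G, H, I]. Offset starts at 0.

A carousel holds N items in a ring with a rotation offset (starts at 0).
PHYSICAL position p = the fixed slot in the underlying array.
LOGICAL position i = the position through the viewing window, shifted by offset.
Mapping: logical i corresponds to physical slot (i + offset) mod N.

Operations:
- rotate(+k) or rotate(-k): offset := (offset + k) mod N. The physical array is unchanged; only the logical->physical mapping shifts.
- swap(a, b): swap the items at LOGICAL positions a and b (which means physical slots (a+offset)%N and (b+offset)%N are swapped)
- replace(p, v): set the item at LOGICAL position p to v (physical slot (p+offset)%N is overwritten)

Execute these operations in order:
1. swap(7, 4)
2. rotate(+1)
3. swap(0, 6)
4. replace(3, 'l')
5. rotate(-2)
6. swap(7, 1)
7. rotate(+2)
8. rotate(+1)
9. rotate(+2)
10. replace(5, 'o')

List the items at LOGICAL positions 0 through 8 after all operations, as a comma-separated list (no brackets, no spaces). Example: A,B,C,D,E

Answer: l,F,A,B,I,o,E,C,D

Derivation:
After op 1 (swap(7, 4)): offset=0, physical=[A,B,C,D,H,F,G,E,I], logical=[A,B,C,D,H,F,G,E,I]
After op 2 (rotate(+1)): offset=1, physical=[A,B,C,D,H,F,G,E,I], logical=[B,C,D,H,F,G,E,I,A]
After op 3 (swap(0, 6)): offset=1, physical=[A,E,C,D,H,F,G,B,I], logical=[E,C,D,H,F,G,B,I,A]
After op 4 (replace(3, 'l')): offset=1, physical=[A,E,C,D,l,F,G,B,I], logical=[E,C,D,l,F,G,B,I,A]
After op 5 (rotate(-2)): offset=8, physical=[A,E,C,D,l,F,G,B,I], logical=[I,A,E,C,D,l,F,G,B]
After op 6 (swap(7, 1)): offset=8, physical=[G,E,C,D,l,F,A,B,I], logical=[I,G,E,C,D,l,F,A,B]
After op 7 (rotate(+2)): offset=1, physical=[G,E,C,D,l,F,A,B,I], logical=[E,C,D,l,F,A,B,I,G]
After op 8 (rotate(+1)): offset=2, physical=[G,E,C,D,l,F,A,B,I], logical=[C,D,l,F,A,B,I,G,E]
After op 9 (rotate(+2)): offset=4, physical=[G,E,C,D,l,F,A,B,I], logical=[l,F,A,B,I,G,E,C,D]
After op 10 (replace(5, 'o')): offset=4, physical=[o,E,C,D,l,F,A,B,I], logical=[l,F,A,B,I,o,E,C,D]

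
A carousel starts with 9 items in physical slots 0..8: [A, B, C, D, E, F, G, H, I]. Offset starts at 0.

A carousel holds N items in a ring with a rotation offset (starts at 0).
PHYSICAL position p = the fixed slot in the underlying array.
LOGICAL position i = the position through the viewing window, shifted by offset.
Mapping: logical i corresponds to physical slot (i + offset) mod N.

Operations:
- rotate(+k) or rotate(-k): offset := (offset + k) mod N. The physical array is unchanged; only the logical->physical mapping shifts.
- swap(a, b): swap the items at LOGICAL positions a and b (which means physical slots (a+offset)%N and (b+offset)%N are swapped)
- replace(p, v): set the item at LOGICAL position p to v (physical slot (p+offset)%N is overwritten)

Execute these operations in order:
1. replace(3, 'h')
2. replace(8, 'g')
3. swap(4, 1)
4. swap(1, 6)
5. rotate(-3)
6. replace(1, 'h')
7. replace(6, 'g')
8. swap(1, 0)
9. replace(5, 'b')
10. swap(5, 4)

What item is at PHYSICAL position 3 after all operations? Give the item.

After op 1 (replace(3, 'h')): offset=0, physical=[A,B,C,h,E,F,G,H,I], logical=[A,B,C,h,E,F,G,H,I]
After op 2 (replace(8, 'g')): offset=0, physical=[A,B,C,h,E,F,G,H,g], logical=[A,B,C,h,E,F,G,H,g]
After op 3 (swap(4, 1)): offset=0, physical=[A,E,C,h,B,F,G,H,g], logical=[A,E,C,h,B,F,G,H,g]
After op 4 (swap(1, 6)): offset=0, physical=[A,G,C,h,B,F,E,H,g], logical=[A,G,C,h,B,F,E,H,g]
After op 5 (rotate(-3)): offset=6, physical=[A,G,C,h,B,F,E,H,g], logical=[E,H,g,A,G,C,h,B,F]
After op 6 (replace(1, 'h')): offset=6, physical=[A,G,C,h,B,F,E,h,g], logical=[E,h,g,A,G,C,h,B,F]
After op 7 (replace(6, 'g')): offset=6, physical=[A,G,C,g,B,F,E,h,g], logical=[E,h,g,A,G,C,g,B,F]
After op 8 (swap(1, 0)): offset=6, physical=[A,G,C,g,B,F,h,E,g], logical=[h,E,g,A,G,C,g,B,F]
After op 9 (replace(5, 'b')): offset=6, physical=[A,G,b,g,B,F,h,E,g], logical=[h,E,g,A,G,b,g,B,F]
After op 10 (swap(5, 4)): offset=6, physical=[A,b,G,g,B,F,h,E,g], logical=[h,E,g,A,b,G,g,B,F]

Answer: g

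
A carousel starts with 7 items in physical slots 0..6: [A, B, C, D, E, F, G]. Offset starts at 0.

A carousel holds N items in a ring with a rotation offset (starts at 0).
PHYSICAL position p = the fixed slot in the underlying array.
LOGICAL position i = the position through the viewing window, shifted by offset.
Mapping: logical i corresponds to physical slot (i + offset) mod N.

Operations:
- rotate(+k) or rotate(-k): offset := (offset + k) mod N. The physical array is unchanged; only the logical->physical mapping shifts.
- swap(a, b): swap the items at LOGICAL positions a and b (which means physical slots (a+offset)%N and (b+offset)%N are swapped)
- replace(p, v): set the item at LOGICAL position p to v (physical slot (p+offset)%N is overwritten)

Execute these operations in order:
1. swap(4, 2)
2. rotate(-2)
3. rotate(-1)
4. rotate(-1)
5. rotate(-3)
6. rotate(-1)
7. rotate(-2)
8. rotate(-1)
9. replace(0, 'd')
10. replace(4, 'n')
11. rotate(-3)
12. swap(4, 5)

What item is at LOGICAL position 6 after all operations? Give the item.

After op 1 (swap(4, 2)): offset=0, physical=[A,B,E,D,C,F,G], logical=[A,B,E,D,C,F,G]
After op 2 (rotate(-2)): offset=5, physical=[A,B,E,D,C,F,G], logical=[F,G,A,B,E,D,C]
After op 3 (rotate(-1)): offset=4, physical=[A,B,E,D,C,F,G], logical=[C,F,G,A,B,E,D]
After op 4 (rotate(-1)): offset=3, physical=[A,B,E,D,C,F,G], logical=[D,C,F,G,A,B,E]
After op 5 (rotate(-3)): offset=0, physical=[A,B,E,D,C,F,G], logical=[A,B,E,D,C,F,G]
After op 6 (rotate(-1)): offset=6, physical=[A,B,E,D,C,F,G], logical=[G,A,B,E,D,C,F]
After op 7 (rotate(-2)): offset=4, physical=[A,B,E,D,C,F,G], logical=[C,F,G,A,B,E,D]
After op 8 (rotate(-1)): offset=3, physical=[A,B,E,D,C,F,G], logical=[D,C,F,G,A,B,E]
After op 9 (replace(0, 'd')): offset=3, physical=[A,B,E,d,C,F,G], logical=[d,C,F,G,A,B,E]
After op 10 (replace(4, 'n')): offset=3, physical=[n,B,E,d,C,F,G], logical=[d,C,F,G,n,B,E]
After op 11 (rotate(-3)): offset=0, physical=[n,B,E,d,C,F,G], logical=[n,B,E,d,C,F,G]
After op 12 (swap(4, 5)): offset=0, physical=[n,B,E,d,F,C,G], logical=[n,B,E,d,F,C,G]

Answer: G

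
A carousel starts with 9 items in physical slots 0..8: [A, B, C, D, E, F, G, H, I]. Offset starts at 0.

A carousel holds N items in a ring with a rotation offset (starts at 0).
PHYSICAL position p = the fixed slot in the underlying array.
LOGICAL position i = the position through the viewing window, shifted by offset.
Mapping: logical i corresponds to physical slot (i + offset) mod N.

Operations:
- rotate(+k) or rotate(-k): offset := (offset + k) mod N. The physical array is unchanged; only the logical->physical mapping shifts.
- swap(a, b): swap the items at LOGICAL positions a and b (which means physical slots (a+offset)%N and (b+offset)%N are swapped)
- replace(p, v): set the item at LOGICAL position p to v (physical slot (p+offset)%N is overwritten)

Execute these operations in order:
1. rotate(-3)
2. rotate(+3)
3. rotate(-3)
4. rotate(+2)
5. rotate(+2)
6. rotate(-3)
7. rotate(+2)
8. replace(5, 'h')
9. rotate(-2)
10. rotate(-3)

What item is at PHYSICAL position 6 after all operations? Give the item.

After op 1 (rotate(-3)): offset=6, physical=[A,B,C,D,E,F,G,H,I], logical=[G,H,I,A,B,C,D,E,F]
After op 2 (rotate(+3)): offset=0, physical=[A,B,C,D,E,F,G,H,I], logical=[A,B,C,D,E,F,G,H,I]
After op 3 (rotate(-3)): offset=6, physical=[A,B,C,D,E,F,G,H,I], logical=[G,H,I,A,B,C,D,E,F]
After op 4 (rotate(+2)): offset=8, physical=[A,B,C,D,E,F,G,H,I], logical=[I,A,B,C,D,E,F,G,H]
After op 5 (rotate(+2)): offset=1, physical=[A,B,C,D,E,F,G,H,I], logical=[B,C,D,E,F,G,H,I,A]
After op 6 (rotate(-3)): offset=7, physical=[A,B,C,D,E,F,G,H,I], logical=[H,I,A,B,C,D,E,F,G]
After op 7 (rotate(+2)): offset=0, physical=[A,B,C,D,E,F,G,H,I], logical=[A,B,C,D,E,F,G,H,I]
After op 8 (replace(5, 'h')): offset=0, physical=[A,B,C,D,E,h,G,H,I], logical=[A,B,C,D,E,h,G,H,I]
After op 9 (rotate(-2)): offset=7, physical=[A,B,C,D,E,h,G,H,I], logical=[H,I,A,B,C,D,E,h,G]
After op 10 (rotate(-3)): offset=4, physical=[A,B,C,D,E,h,G,H,I], logical=[E,h,G,H,I,A,B,C,D]

Answer: G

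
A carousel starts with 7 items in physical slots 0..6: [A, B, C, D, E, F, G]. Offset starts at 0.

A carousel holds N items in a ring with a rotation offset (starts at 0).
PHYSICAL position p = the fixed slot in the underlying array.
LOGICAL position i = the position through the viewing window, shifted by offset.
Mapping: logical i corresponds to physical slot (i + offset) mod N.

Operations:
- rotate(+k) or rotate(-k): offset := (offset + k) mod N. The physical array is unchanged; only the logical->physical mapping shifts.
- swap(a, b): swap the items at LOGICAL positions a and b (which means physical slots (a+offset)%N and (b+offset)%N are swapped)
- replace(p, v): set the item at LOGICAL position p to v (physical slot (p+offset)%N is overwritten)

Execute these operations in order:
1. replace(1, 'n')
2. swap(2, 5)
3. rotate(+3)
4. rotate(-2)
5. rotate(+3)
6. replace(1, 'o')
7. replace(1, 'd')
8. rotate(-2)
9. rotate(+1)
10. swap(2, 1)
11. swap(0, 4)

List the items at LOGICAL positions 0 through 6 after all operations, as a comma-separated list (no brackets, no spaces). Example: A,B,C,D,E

Answer: A,d,E,G,D,n,F

Derivation:
After op 1 (replace(1, 'n')): offset=0, physical=[A,n,C,D,E,F,G], logical=[A,n,C,D,E,F,G]
After op 2 (swap(2, 5)): offset=0, physical=[A,n,F,D,E,C,G], logical=[A,n,F,D,E,C,G]
After op 3 (rotate(+3)): offset=3, physical=[A,n,F,D,E,C,G], logical=[D,E,C,G,A,n,F]
After op 4 (rotate(-2)): offset=1, physical=[A,n,F,D,E,C,G], logical=[n,F,D,E,C,G,A]
After op 5 (rotate(+3)): offset=4, physical=[A,n,F,D,E,C,G], logical=[E,C,G,A,n,F,D]
After op 6 (replace(1, 'o')): offset=4, physical=[A,n,F,D,E,o,G], logical=[E,o,G,A,n,F,D]
After op 7 (replace(1, 'd')): offset=4, physical=[A,n,F,D,E,d,G], logical=[E,d,G,A,n,F,D]
After op 8 (rotate(-2)): offset=2, physical=[A,n,F,D,E,d,G], logical=[F,D,E,d,G,A,n]
After op 9 (rotate(+1)): offset=3, physical=[A,n,F,D,E,d,G], logical=[D,E,d,G,A,n,F]
After op 10 (swap(2, 1)): offset=3, physical=[A,n,F,D,d,E,G], logical=[D,d,E,G,A,n,F]
After op 11 (swap(0, 4)): offset=3, physical=[D,n,F,A,d,E,G], logical=[A,d,E,G,D,n,F]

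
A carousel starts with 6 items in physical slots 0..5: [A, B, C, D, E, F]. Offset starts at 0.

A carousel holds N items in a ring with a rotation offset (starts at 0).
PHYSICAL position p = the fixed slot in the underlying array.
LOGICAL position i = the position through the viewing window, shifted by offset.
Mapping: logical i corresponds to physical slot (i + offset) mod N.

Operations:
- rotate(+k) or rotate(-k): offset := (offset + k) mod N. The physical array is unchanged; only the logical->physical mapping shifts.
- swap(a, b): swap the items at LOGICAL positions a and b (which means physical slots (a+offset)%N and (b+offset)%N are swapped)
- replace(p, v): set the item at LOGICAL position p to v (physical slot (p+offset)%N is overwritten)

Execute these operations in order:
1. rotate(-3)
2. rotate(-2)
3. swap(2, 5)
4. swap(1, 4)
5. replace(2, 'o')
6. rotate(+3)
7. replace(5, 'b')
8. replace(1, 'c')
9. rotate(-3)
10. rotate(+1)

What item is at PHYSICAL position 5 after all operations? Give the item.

After op 1 (rotate(-3)): offset=3, physical=[A,B,C,D,E,F], logical=[D,E,F,A,B,C]
After op 2 (rotate(-2)): offset=1, physical=[A,B,C,D,E,F], logical=[B,C,D,E,F,A]
After op 3 (swap(2, 5)): offset=1, physical=[D,B,C,A,E,F], logical=[B,C,A,E,F,D]
After op 4 (swap(1, 4)): offset=1, physical=[D,B,F,A,E,C], logical=[B,F,A,E,C,D]
After op 5 (replace(2, 'o')): offset=1, physical=[D,B,F,o,E,C], logical=[B,F,o,E,C,D]
After op 6 (rotate(+3)): offset=4, physical=[D,B,F,o,E,C], logical=[E,C,D,B,F,o]
After op 7 (replace(5, 'b')): offset=4, physical=[D,B,F,b,E,C], logical=[E,C,D,B,F,b]
After op 8 (replace(1, 'c')): offset=4, physical=[D,B,F,b,E,c], logical=[E,c,D,B,F,b]
After op 9 (rotate(-3)): offset=1, physical=[D,B,F,b,E,c], logical=[B,F,b,E,c,D]
After op 10 (rotate(+1)): offset=2, physical=[D,B,F,b,E,c], logical=[F,b,E,c,D,B]

Answer: c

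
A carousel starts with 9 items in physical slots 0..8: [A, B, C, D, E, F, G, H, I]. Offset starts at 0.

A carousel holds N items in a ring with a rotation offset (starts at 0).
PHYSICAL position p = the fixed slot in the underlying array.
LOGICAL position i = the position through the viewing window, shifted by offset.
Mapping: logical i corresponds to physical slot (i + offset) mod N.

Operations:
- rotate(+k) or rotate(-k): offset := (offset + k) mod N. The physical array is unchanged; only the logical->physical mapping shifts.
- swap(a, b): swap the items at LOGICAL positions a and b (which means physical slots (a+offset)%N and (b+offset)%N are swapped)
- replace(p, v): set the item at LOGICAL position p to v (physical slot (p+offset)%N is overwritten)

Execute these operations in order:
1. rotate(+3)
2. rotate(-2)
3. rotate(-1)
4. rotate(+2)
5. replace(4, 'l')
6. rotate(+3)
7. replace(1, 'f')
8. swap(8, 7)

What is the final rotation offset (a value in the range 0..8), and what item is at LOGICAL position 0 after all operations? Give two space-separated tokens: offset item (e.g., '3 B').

Answer: 5 F

Derivation:
After op 1 (rotate(+3)): offset=3, physical=[A,B,C,D,E,F,G,H,I], logical=[D,E,F,G,H,I,A,B,C]
After op 2 (rotate(-2)): offset=1, physical=[A,B,C,D,E,F,G,H,I], logical=[B,C,D,E,F,G,H,I,A]
After op 3 (rotate(-1)): offset=0, physical=[A,B,C,D,E,F,G,H,I], logical=[A,B,C,D,E,F,G,H,I]
After op 4 (rotate(+2)): offset=2, physical=[A,B,C,D,E,F,G,H,I], logical=[C,D,E,F,G,H,I,A,B]
After op 5 (replace(4, 'l')): offset=2, physical=[A,B,C,D,E,F,l,H,I], logical=[C,D,E,F,l,H,I,A,B]
After op 6 (rotate(+3)): offset=5, physical=[A,B,C,D,E,F,l,H,I], logical=[F,l,H,I,A,B,C,D,E]
After op 7 (replace(1, 'f')): offset=5, physical=[A,B,C,D,E,F,f,H,I], logical=[F,f,H,I,A,B,C,D,E]
After op 8 (swap(8, 7)): offset=5, physical=[A,B,C,E,D,F,f,H,I], logical=[F,f,H,I,A,B,C,E,D]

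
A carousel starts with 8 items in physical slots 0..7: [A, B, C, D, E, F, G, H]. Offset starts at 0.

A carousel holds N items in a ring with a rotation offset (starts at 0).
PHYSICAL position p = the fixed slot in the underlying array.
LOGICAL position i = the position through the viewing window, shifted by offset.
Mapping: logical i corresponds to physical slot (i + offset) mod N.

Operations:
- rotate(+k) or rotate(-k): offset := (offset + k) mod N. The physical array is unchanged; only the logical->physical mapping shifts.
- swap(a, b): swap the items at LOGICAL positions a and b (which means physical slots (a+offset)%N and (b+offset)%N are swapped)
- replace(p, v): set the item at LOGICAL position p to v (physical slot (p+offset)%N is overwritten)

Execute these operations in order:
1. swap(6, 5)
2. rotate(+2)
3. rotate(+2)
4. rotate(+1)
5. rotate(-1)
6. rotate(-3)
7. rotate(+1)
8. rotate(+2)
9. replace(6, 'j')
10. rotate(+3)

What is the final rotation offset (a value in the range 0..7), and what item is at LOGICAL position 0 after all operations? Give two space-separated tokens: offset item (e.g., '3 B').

Answer: 7 H

Derivation:
After op 1 (swap(6, 5)): offset=0, physical=[A,B,C,D,E,G,F,H], logical=[A,B,C,D,E,G,F,H]
After op 2 (rotate(+2)): offset=2, physical=[A,B,C,D,E,G,F,H], logical=[C,D,E,G,F,H,A,B]
After op 3 (rotate(+2)): offset=4, physical=[A,B,C,D,E,G,F,H], logical=[E,G,F,H,A,B,C,D]
After op 4 (rotate(+1)): offset=5, physical=[A,B,C,D,E,G,F,H], logical=[G,F,H,A,B,C,D,E]
After op 5 (rotate(-1)): offset=4, physical=[A,B,C,D,E,G,F,H], logical=[E,G,F,H,A,B,C,D]
After op 6 (rotate(-3)): offset=1, physical=[A,B,C,D,E,G,F,H], logical=[B,C,D,E,G,F,H,A]
After op 7 (rotate(+1)): offset=2, physical=[A,B,C,D,E,G,F,H], logical=[C,D,E,G,F,H,A,B]
After op 8 (rotate(+2)): offset=4, physical=[A,B,C,D,E,G,F,H], logical=[E,G,F,H,A,B,C,D]
After op 9 (replace(6, 'j')): offset=4, physical=[A,B,j,D,E,G,F,H], logical=[E,G,F,H,A,B,j,D]
After op 10 (rotate(+3)): offset=7, physical=[A,B,j,D,E,G,F,H], logical=[H,A,B,j,D,E,G,F]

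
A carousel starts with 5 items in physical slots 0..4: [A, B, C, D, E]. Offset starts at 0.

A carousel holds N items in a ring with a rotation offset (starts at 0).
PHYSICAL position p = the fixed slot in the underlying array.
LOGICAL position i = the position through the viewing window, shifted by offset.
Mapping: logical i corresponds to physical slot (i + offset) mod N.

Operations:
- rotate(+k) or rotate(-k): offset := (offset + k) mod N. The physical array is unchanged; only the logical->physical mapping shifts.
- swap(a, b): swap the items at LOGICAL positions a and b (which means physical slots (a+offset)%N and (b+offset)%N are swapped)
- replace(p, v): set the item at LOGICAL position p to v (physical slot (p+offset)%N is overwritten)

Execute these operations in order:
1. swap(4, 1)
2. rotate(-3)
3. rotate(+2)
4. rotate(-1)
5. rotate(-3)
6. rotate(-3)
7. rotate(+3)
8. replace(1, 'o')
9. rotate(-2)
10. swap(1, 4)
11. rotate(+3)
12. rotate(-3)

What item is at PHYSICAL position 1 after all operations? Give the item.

Answer: o

Derivation:
After op 1 (swap(4, 1)): offset=0, physical=[A,E,C,D,B], logical=[A,E,C,D,B]
After op 2 (rotate(-3)): offset=2, physical=[A,E,C,D,B], logical=[C,D,B,A,E]
After op 3 (rotate(+2)): offset=4, physical=[A,E,C,D,B], logical=[B,A,E,C,D]
After op 4 (rotate(-1)): offset=3, physical=[A,E,C,D,B], logical=[D,B,A,E,C]
After op 5 (rotate(-3)): offset=0, physical=[A,E,C,D,B], logical=[A,E,C,D,B]
After op 6 (rotate(-3)): offset=2, physical=[A,E,C,D,B], logical=[C,D,B,A,E]
After op 7 (rotate(+3)): offset=0, physical=[A,E,C,D,B], logical=[A,E,C,D,B]
After op 8 (replace(1, 'o')): offset=0, physical=[A,o,C,D,B], logical=[A,o,C,D,B]
After op 9 (rotate(-2)): offset=3, physical=[A,o,C,D,B], logical=[D,B,A,o,C]
After op 10 (swap(1, 4)): offset=3, physical=[A,o,B,D,C], logical=[D,C,A,o,B]
After op 11 (rotate(+3)): offset=1, physical=[A,o,B,D,C], logical=[o,B,D,C,A]
After op 12 (rotate(-3)): offset=3, physical=[A,o,B,D,C], logical=[D,C,A,o,B]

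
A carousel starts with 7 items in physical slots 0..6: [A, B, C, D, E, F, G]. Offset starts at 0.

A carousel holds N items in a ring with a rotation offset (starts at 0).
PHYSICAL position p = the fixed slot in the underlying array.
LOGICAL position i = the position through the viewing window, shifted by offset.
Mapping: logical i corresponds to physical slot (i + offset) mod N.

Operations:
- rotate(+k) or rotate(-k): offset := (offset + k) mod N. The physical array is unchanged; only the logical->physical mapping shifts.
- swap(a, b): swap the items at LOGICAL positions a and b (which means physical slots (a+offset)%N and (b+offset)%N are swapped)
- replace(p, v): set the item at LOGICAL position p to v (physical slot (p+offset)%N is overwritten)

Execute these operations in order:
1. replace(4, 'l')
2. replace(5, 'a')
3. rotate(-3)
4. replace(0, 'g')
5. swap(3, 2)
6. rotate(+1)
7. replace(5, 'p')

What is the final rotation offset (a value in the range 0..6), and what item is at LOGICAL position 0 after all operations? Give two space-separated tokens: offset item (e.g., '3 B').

After op 1 (replace(4, 'l')): offset=0, physical=[A,B,C,D,l,F,G], logical=[A,B,C,D,l,F,G]
After op 2 (replace(5, 'a')): offset=0, physical=[A,B,C,D,l,a,G], logical=[A,B,C,D,l,a,G]
After op 3 (rotate(-3)): offset=4, physical=[A,B,C,D,l,a,G], logical=[l,a,G,A,B,C,D]
After op 4 (replace(0, 'g')): offset=4, physical=[A,B,C,D,g,a,G], logical=[g,a,G,A,B,C,D]
After op 5 (swap(3, 2)): offset=4, physical=[G,B,C,D,g,a,A], logical=[g,a,A,G,B,C,D]
After op 6 (rotate(+1)): offset=5, physical=[G,B,C,D,g,a,A], logical=[a,A,G,B,C,D,g]
After op 7 (replace(5, 'p')): offset=5, physical=[G,B,C,p,g,a,A], logical=[a,A,G,B,C,p,g]

Answer: 5 a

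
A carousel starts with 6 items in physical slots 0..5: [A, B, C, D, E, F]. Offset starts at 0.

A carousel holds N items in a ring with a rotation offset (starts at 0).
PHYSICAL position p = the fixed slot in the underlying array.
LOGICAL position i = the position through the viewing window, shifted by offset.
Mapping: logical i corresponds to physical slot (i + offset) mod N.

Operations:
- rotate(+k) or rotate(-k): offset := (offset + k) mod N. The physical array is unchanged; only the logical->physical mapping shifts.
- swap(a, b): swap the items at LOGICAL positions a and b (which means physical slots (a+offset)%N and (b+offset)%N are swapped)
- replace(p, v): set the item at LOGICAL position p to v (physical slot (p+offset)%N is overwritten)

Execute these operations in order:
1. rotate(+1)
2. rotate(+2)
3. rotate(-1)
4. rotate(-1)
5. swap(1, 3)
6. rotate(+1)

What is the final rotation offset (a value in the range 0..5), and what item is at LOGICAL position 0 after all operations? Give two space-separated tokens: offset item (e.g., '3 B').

After op 1 (rotate(+1)): offset=1, physical=[A,B,C,D,E,F], logical=[B,C,D,E,F,A]
After op 2 (rotate(+2)): offset=3, physical=[A,B,C,D,E,F], logical=[D,E,F,A,B,C]
After op 3 (rotate(-1)): offset=2, physical=[A,B,C,D,E,F], logical=[C,D,E,F,A,B]
After op 4 (rotate(-1)): offset=1, physical=[A,B,C,D,E,F], logical=[B,C,D,E,F,A]
After op 5 (swap(1, 3)): offset=1, physical=[A,B,E,D,C,F], logical=[B,E,D,C,F,A]
After op 6 (rotate(+1)): offset=2, physical=[A,B,E,D,C,F], logical=[E,D,C,F,A,B]

Answer: 2 E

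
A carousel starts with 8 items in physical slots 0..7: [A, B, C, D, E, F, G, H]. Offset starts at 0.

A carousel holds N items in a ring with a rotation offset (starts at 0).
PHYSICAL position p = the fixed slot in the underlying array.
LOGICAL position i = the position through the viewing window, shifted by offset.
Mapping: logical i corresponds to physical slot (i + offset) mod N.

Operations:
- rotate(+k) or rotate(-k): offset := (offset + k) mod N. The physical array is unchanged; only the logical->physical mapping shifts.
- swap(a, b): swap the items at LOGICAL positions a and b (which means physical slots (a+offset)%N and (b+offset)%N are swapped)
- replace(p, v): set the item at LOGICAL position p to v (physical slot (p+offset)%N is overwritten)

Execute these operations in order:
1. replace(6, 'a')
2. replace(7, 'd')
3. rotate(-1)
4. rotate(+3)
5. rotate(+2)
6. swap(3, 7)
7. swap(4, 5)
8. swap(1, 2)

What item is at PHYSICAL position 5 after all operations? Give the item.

Answer: a

Derivation:
After op 1 (replace(6, 'a')): offset=0, physical=[A,B,C,D,E,F,a,H], logical=[A,B,C,D,E,F,a,H]
After op 2 (replace(7, 'd')): offset=0, physical=[A,B,C,D,E,F,a,d], logical=[A,B,C,D,E,F,a,d]
After op 3 (rotate(-1)): offset=7, physical=[A,B,C,D,E,F,a,d], logical=[d,A,B,C,D,E,F,a]
After op 4 (rotate(+3)): offset=2, physical=[A,B,C,D,E,F,a,d], logical=[C,D,E,F,a,d,A,B]
After op 5 (rotate(+2)): offset=4, physical=[A,B,C,D,E,F,a,d], logical=[E,F,a,d,A,B,C,D]
After op 6 (swap(3, 7)): offset=4, physical=[A,B,C,d,E,F,a,D], logical=[E,F,a,D,A,B,C,d]
After op 7 (swap(4, 5)): offset=4, physical=[B,A,C,d,E,F,a,D], logical=[E,F,a,D,B,A,C,d]
After op 8 (swap(1, 2)): offset=4, physical=[B,A,C,d,E,a,F,D], logical=[E,a,F,D,B,A,C,d]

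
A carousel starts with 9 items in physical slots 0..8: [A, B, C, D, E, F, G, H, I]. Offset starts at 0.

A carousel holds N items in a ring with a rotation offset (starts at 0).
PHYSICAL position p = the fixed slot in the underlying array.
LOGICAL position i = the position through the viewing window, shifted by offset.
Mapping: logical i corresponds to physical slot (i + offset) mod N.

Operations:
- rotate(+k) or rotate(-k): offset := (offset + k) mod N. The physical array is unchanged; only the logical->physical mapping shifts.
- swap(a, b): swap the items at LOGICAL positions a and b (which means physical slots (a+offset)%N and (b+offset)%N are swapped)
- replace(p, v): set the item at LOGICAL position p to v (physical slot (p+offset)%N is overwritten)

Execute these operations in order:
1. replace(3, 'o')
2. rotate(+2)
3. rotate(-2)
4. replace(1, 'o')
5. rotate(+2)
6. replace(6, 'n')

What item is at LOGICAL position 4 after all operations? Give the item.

Answer: G

Derivation:
After op 1 (replace(3, 'o')): offset=0, physical=[A,B,C,o,E,F,G,H,I], logical=[A,B,C,o,E,F,G,H,I]
After op 2 (rotate(+2)): offset=2, physical=[A,B,C,o,E,F,G,H,I], logical=[C,o,E,F,G,H,I,A,B]
After op 3 (rotate(-2)): offset=0, physical=[A,B,C,o,E,F,G,H,I], logical=[A,B,C,o,E,F,G,H,I]
After op 4 (replace(1, 'o')): offset=0, physical=[A,o,C,o,E,F,G,H,I], logical=[A,o,C,o,E,F,G,H,I]
After op 5 (rotate(+2)): offset=2, physical=[A,o,C,o,E,F,G,H,I], logical=[C,o,E,F,G,H,I,A,o]
After op 6 (replace(6, 'n')): offset=2, physical=[A,o,C,o,E,F,G,H,n], logical=[C,o,E,F,G,H,n,A,o]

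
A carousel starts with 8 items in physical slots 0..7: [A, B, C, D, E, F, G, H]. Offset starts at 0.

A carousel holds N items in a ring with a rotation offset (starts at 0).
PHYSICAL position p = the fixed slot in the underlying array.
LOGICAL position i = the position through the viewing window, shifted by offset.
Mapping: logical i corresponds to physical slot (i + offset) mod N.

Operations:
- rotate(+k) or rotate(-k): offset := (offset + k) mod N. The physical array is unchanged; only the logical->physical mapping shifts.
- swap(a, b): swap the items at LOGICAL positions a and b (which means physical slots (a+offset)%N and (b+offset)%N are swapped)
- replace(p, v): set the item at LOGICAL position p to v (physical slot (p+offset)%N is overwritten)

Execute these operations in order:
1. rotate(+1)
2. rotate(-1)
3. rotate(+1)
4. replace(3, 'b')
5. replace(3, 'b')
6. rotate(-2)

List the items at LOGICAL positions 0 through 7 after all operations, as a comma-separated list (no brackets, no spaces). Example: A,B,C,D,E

Answer: H,A,B,C,D,b,F,G

Derivation:
After op 1 (rotate(+1)): offset=1, physical=[A,B,C,D,E,F,G,H], logical=[B,C,D,E,F,G,H,A]
After op 2 (rotate(-1)): offset=0, physical=[A,B,C,D,E,F,G,H], logical=[A,B,C,D,E,F,G,H]
After op 3 (rotate(+1)): offset=1, physical=[A,B,C,D,E,F,G,H], logical=[B,C,D,E,F,G,H,A]
After op 4 (replace(3, 'b')): offset=1, physical=[A,B,C,D,b,F,G,H], logical=[B,C,D,b,F,G,H,A]
After op 5 (replace(3, 'b')): offset=1, physical=[A,B,C,D,b,F,G,H], logical=[B,C,D,b,F,G,H,A]
After op 6 (rotate(-2)): offset=7, physical=[A,B,C,D,b,F,G,H], logical=[H,A,B,C,D,b,F,G]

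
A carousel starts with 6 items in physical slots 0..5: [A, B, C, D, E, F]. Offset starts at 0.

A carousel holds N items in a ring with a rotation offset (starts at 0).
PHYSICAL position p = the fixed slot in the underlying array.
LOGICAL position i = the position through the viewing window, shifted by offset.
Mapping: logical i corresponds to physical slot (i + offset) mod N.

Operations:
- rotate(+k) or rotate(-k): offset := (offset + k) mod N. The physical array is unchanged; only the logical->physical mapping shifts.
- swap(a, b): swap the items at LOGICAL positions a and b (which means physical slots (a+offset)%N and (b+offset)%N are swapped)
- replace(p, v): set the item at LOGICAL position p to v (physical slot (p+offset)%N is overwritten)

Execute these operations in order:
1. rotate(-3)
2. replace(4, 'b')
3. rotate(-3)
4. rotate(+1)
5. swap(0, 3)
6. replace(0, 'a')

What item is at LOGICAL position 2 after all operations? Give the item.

After op 1 (rotate(-3)): offset=3, physical=[A,B,C,D,E,F], logical=[D,E,F,A,B,C]
After op 2 (replace(4, 'b')): offset=3, physical=[A,b,C,D,E,F], logical=[D,E,F,A,b,C]
After op 3 (rotate(-3)): offset=0, physical=[A,b,C,D,E,F], logical=[A,b,C,D,E,F]
After op 4 (rotate(+1)): offset=1, physical=[A,b,C,D,E,F], logical=[b,C,D,E,F,A]
After op 5 (swap(0, 3)): offset=1, physical=[A,E,C,D,b,F], logical=[E,C,D,b,F,A]
After op 6 (replace(0, 'a')): offset=1, physical=[A,a,C,D,b,F], logical=[a,C,D,b,F,A]

Answer: D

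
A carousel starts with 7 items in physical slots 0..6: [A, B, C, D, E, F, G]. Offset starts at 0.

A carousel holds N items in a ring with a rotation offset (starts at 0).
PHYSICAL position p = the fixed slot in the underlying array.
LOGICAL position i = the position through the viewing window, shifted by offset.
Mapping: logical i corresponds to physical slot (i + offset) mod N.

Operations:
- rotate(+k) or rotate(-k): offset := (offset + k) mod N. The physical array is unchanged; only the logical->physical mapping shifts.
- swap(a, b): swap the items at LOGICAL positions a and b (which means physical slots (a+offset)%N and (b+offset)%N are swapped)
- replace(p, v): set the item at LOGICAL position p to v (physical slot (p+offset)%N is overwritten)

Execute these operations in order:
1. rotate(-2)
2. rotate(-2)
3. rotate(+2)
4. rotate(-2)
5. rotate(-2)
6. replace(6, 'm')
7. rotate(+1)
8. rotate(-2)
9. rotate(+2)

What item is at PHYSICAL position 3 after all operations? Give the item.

Answer: D

Derivation:
After op 1 (rotate(-2)): offset=5, physical=[A,B,C,D,E,F,G], logical=[F,G,A,B,C,D,E]
After op 2 (rotate(-2)): offset=3, physical=[A,B,C,D,E,F,G], logical=[D,E,F,G,A,B,C]
After op 3 (rotate(+2)): offset=5, physical=[A,B,C,D,E,F,G], logical=[F,G,A,B,C,D,E]
After op 4 (rotate(-2)): offset=3, physical=[A,B,C,D,E,F,G], logical=[D,E,F,G,A,B,C]
After op 5 (rotate(-2)): offset=1, physical=[A,B,C,D,E,F,G], logical=[B,C,D,E,F,G,A]
After op 6 (replace(6, 'm')): offset=1, physical=[m,B,C,D,E,F,G], logical=[B,C,D,E,F,G,m]
After op 7 (rotate(+1)): offset=2, physical=[m,B,C,D,E,F,G], logical=[C,D,E,F,G,m,B]
After op 8 (rotate(-2)): offset=0, physical=[m,B,C,D,E,F,G], logical=[m,B,C,D,E,F,G]
After op 9 (rotate(+2)): offset=2, physical=[m,B,C,D,E,F,G], logical=[C,D,E,F,G,m,B]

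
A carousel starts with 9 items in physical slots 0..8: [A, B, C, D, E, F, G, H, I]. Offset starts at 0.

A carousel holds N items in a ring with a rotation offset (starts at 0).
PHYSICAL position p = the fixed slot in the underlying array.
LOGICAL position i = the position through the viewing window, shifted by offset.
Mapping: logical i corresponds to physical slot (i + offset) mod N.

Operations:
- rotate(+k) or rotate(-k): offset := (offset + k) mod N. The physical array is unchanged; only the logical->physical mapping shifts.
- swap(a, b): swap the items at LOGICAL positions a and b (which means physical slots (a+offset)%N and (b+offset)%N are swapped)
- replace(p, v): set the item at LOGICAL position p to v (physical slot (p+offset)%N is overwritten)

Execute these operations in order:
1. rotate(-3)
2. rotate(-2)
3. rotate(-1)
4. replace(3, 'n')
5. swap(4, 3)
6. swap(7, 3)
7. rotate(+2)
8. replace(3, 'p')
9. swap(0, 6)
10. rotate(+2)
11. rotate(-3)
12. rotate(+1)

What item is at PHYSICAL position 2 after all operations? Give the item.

After op 1 (rotate(-3)): offset=6, physical=[A,B,C,D,E,F,G,H,I], logical=[G,H,I,A,B,C,D,E,F]
After op 2 (rotate(-2)): offset=4, physical=[A,B,C,D,E,F,G,H,I], logical=[E,F,G,H,I,A,B,C,D]
After op 3 (rotate(-1)): offset=3, physical=[A,B,C,D,E,F,G,H,I], logical=[D,E,F,G,H,I,A,B,C]
After op 4 (replace(3, 'n')): offset=3, physical=[A,B,C,D,E,F,n,H,I], logical=[D,E,F,n,H,I,A,B,C]
After op 5 (swap(4, 3)): offset=3, physical=[A,B,C,D,E,F,H,n,I], logical=[D,E,F,H,n,I,A,B,C]
After op 6 (swap(7, 3)): offset=3, physical=[A,H,C,D,E,F,B,n,I], logical=[D,E,F,B,n,I,A,H,C]
After op 7 (rotate(+2)): offset=5, physical=[A,H,C,D,E,F,B,n,I], logical=[F,B,n,I,A,H,C,D,E]
After op 8 (replace(3, 'p')): offset=5, physical=[A,H,C,D,E,F,B,n,p], logical=[F,B,n,p,A,H,C,D,E]
After op 9 (swap(0, 6)): offset=5, physical=[A,H,F,D,E,C,B,n,p], logical=[C,B,n,p,A,H,F,D,E]
After op 10 (rotate(+2)): offset=7, physical=[A,H,F,D,E,C,B,n,p], logical=[n,p,A,H,F,D,E,C,B]
After op 11 (rotate(-3)): offset=4, physical=[A,H,F,D,E,C,B,n,p], logical=[E,C,B,n,p,A,H,F,D]
After op 12 (rotate(+1)): offset=5, physical=[A,H,F,D,E,C,B,n,p], logical=[C,B,n,p,A,H,F,D,E]

Answer: F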